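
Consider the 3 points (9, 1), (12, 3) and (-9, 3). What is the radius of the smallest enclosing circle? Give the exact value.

Call the three points A, B, C in the order given.
Side lengths²: AB² = 13, AC² = 328, BC² = 441.
Since BC² = 441 ≥ 328 + 13 = 341, the angle opposite BC is not acute, so the smallest enclosing circle has BC as diameter.
Centre = midpoint of BC = (1.5, 3), r² = 441/4 = 110.25.
r = √(110.25) = 10.5.

10.5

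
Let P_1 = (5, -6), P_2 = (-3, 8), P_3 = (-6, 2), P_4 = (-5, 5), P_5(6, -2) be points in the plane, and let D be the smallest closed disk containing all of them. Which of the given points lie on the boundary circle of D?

A smallest enclosing disk is always determined by at most three of the input points on its boundary.
The farthest pair is P_1–P_2 with squared distance 260. The circle on this segment as diameter has centre (1, 1) and r² = 260/4 = 65.
Check P_3: distance² to centre = 50 ≤ 65, so it lies inside.
All remaining points lie in this disk, and no smaller disk contains both endpoints, so this is the minimum enclosing circle.
The points at distance exactly r from the centre are P_1, P_2 — 2 points.

P_1, P_2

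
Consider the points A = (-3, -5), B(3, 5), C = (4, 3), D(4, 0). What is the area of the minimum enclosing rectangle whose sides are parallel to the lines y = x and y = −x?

In coordinates u = x + y, v = x − y the rectangle is axis-aligned; the map (x,y)→(u,v) scales areas by 2.
u-values: -8, 8, 7, 4; range = 8 − (-8) = 16.
v-values: 2, -2, 1, 4; range = 4 − (-2) = 6.
Area = (16 × 6) / 2 = 48.

48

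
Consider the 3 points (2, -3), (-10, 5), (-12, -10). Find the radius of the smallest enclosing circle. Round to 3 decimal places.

Call the three points A, B, C in the order given.
Side lengths²: AB² = 208, AC² = 245, BC² = 229.
Since AC² = 245 < 229 + 208 = 437, the triangle is acute, so the smallest enclosing circle is the circumcircle.
Circumcentre = (-47/7, -43/14), r² = 14885/196.
r = √(14885/196) ≈ 8.715.

8.715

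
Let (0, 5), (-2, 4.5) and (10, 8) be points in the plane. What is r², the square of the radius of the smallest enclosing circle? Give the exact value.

Call the three points A, B, C in the order given.
Side lengths²: AB² = 4.25, AC² = 109, BC² = 156.25.
Since BC² = 156.25 ≥ 109 + 4.25 = 113.25, the angle opposite BC is not acute, so the smallest enclosing circle has BC as diameter.
Centre = midpoint of BC = (4, 6.25), r² = 156.25/4 = 39.0625.

39.0625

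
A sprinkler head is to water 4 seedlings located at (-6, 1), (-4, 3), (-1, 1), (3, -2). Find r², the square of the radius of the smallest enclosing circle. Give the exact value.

22.5

The farthest pair is (-6, 1)–(3, -2) with squared distance 90. The circle on this segment as diameter has centre (-1.5, -0.5) and r² = 90/4 = 22.5.
Check (-4, 3): distance² to centre = 18.5 ≤ 22.5, so it lies inside.
All remaining points lie in this disk, and no smaller disk contains both endpoints, so this is the minimum enclosing circle.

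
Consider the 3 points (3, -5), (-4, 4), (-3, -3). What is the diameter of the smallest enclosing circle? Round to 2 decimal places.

Call the three points A, B, C in the order given.
Side lengths²: AB² = 130, AC² = 40, BC² = 50.
Since AB² = 130 ≥ 50 + 40 = 90, the angle opposite AB is not acute, so the smallest enclosing circle has AB as diameter.
Centre = midpoint of AB = (-0.5, -0.5), r² = 130/4 = 32.5.
Diameter = 2r = 2√(32.5) ≈ 11.40.

11.40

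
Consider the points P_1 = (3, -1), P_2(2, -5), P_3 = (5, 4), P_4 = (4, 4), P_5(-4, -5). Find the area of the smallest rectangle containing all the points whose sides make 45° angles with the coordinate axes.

In coordinates u = x + y, v = x − y the rectangle is axis-aligned; the map (x,y)→(u,v) scales areas by 2.
u-values: 2, -3, 9, 8, -9; range = 9 − (-9) = 18.
v-values: 4, 7, 1, 0, 1; range = 7 − 0 = 7.
Area = (18 × 7) / 2 = 63.

63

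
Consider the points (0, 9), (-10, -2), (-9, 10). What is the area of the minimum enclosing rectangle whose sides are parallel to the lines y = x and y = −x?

In coordinates u = x + y, v = x − y the rectangle is axis-aligned; the map (x,y)→(u,v) scales areas by 2.
u-values: 9, -12, 1; range = 9 − (-12) = 21.
v-values: -9, -8, -19; range = -8 − (-19) = 11.
Area = (21 × 11) / 2 = 115.5.

115.5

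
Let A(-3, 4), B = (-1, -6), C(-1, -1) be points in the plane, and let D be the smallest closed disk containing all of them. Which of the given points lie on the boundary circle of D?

A, B

Side lengths²: AB² = 104, AC² = 29, BC² = 25.
Since AB² = 104 ≥ 29 + 25 = 54, the angle opposite AB is not acute, so the smallest enclosing circle has AB as diameter.
Centre = midpoint of AB = (-2, -1), r² = 104/4 = 26.
The points at distance exactly r from the centre are A, B — 2 points.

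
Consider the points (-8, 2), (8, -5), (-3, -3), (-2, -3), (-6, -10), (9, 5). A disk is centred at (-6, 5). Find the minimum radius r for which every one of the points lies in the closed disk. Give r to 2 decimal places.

17.20

The required radius is the distance from (-6, 5) to the farthest point.
Squared distances: 13, 296, 73, 80, 225, 225.
Maximum is 296, attained at (8, -5).
r = √296 ≈ 17.20.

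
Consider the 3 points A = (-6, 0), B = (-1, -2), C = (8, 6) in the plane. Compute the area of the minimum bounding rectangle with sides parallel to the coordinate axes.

x ranges over [-6, 8], width 14.
y ranges over [-2, 6], height 8.
Area = 14 × 8 = 112.

112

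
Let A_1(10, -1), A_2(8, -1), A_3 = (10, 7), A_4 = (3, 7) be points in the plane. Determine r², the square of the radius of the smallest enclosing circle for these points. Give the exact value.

A smallest enclosing disk is always determined by at most three of the input points on its boundary.
The farthest pair is A_1–A_4 with squared distance 113. The circle on this segment as diameter has centre (6.5, 3) and r² = 113/4 = 28.25.
Check A_2: distance² to centre = 18.25 ≤ 28.25, so it lies inside.
All remaining points lie in this disk, and no smaller disk contains both endpoints, so this is the minimum enclosing circle.

28.25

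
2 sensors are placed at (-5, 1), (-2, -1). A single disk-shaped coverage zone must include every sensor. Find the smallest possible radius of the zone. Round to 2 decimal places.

1.80

The smallest circle enclosing two points has them as diameter endpoints.
Centre = midpoint = (-3.5, 0); r² = |(-5, 1)−(-2, -1)|²/4 = 13/4 = 3.25.
r = √(3.25) ≈ 1.80.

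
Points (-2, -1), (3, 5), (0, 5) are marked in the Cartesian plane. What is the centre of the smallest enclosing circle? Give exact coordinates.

(0.5, 2)

Call the three points A, B, C in the order given.
Side lengths²: AB² = 61, AC² = 40, BC² = 9.
Since AB² = 61 ≥ 40 + 9 = 49, the angle opposite AB is not acute, so the smallest enclosing circle has AB as diameter.
Centre = midpoint of AB = (0.5, 2), r² = 61/4 = 15.25.
Centre = (0.5, 2).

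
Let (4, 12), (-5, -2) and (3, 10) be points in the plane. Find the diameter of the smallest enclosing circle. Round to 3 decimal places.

Call the three points A, B, C in the order given.
Side lengths²: AB² = 277, AC² = 5, BC² = 208.
Since AB² = 277 ≥ 208 + 5 = 213, the angle opposite AB is not acute, so the smallest enclosing circle has AB as diameter.
Centre = midpoint of AB = (-0.5, 5), r² = 277/4 = 69.25.
Diameter = 2r = 2√(69.25) ≈ 16.643.

16.643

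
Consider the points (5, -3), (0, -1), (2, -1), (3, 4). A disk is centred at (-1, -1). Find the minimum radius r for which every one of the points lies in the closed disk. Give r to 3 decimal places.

6.403

The required radius is the distance from (-1, -1) to the farthest point.
Squared distances: 40, 1, 9, 41.
Maximum is 41, attained at (3, 4).
r = √41 ≈ 6.403.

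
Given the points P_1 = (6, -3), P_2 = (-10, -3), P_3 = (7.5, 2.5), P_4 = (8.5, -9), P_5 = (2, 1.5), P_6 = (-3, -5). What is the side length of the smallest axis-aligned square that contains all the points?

18.5

The bounding box has width 18.5 and height 11.5.
An axis-aligned square enclosing the set must have side ≥ max(width, height).
So the minimum side is max(18.5, 11.5) = 18.5.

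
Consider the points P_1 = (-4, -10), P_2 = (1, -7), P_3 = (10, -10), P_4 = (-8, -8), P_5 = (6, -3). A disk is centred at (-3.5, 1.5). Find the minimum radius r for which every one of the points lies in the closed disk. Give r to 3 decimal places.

The required radius is the distance from (-3.5, 1.5) to the farthest point.
Squared distances: 132.5, 92.5, 314.5, 110.5, 110.5.
Maximum is 314.5, attained at P_3.
r = √(314.5) ≈ 17.734.

17.734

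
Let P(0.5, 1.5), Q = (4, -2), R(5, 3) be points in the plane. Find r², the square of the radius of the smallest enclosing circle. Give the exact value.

Side lengths²: PQ² = 24.5, PR² = 22.5, QR² = 26.
Since QR² = 26 < 24.5 + 22.5 = 47, the triangle is acute, so the smallest enclosing circle is the circumcircle.
Circumcentre = (3.25, 0.75), r² = 8.125.

8.125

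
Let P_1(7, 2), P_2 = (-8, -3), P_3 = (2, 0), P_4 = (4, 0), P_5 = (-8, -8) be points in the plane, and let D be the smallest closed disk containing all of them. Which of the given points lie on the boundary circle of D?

P_1, P_5

A smallest enclosing disk is always determined by at most three of the input points on its boundary.
The farthest pair is P_1–P_5 with squared distance 325. The circle on this segment as diameter has centre (-0.5, -3) and r² = 325/4 = 81.25.
Check P_2: distance² to centre = 56.25 ≤ 81.25, so it lies inside.
All remaining points lie in this disk, and no smaller disk contains both endpoints, so this is the minimum enclosing circle.
The points at distance exactly r from the centre are P_1, P_5 — 2 points.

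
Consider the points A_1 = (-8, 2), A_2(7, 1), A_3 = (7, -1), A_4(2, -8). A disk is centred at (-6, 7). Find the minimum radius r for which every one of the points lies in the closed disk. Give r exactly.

17

The required radius is the distance from (-6, 7) to the farthest point.
Squared distances: 29, 205, 233, 289.
Maximum is 289, attained at A_4.
r = √289 = 17.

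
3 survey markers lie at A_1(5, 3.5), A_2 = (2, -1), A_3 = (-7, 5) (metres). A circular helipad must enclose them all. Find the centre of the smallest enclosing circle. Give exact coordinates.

(-1, 4.25)

Side lengths²: A_1A_2² = 29.25, A_1A_3² = 146.25, A_2A_3² = 117.
Since A_1A_3² = 146.25 ≥ 117 + 29.25 = 146.25, the angle opposite A_1A_3 is not acute, so the smallest enclosing circle has A_1A_3 as diameter.
Centre = midpoint of A_1A_3 = (-1, 4.25), r² = 146.25/4 = 36.5625.
Centre = (-1, 4.25).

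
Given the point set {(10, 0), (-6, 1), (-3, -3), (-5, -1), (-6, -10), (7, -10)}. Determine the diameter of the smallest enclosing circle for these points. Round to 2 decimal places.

18.90

The minimum enclosing circle is determined by three boundary points: (10, 0), (-6, 1), (-6, -10).
Their circumcentre is (1.6875, -4.5) with r² = 89.34765625.
The farthest remaining point (7, -10) is at distance² 58.47265625 ≤ 89.34765625.
Diameter = 2r = 2√(89.34765625) ≈ 18.90.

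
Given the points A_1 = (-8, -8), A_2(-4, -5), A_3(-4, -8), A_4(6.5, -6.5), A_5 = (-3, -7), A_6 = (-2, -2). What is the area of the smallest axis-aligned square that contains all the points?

210.25

The bounding box has width 14.5 and height 6.
An axis-aligned square enclosing the set must have side ≥ max(width, height).
So the minimum side is max(14.5, 6) = 14.5.
Area = 14.5² = 210.25.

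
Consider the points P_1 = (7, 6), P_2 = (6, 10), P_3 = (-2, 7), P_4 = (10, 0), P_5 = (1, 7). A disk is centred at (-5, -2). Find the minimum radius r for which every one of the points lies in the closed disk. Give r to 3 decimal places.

The required radius is the distance from (-5, -2) to the farthest point.
Squared distances: 208, 265, 90, 229, 117.
Maximum is 265, attained at P_2.
r = √265 ≈ 16.279.

16.279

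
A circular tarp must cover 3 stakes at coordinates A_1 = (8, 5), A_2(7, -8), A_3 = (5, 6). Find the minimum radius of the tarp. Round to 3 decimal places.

7.071

Side lengths²: A_1A_2² = 170, A_1A_3² = 10, A_2A_3² = 200.
Since A_2A_3² = 200 ≥ 170 + 10 = 180, the angle opposite A_2A_3 is not acute, so the smallest enclosing circle has A_2A_3 as diameter.
Centre = midpoint of A_2A_3 = (6, -1), r² = 200/4 = 50.
r = √50 ≈ 7.071.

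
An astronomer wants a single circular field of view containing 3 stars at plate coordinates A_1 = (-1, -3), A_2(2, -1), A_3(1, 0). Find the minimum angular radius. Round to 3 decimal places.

Side lengths²: A_1A_2² = 13, A_1A_3² = 13, A_2A_3² = 2.
Since A_1A_3² = 13 < 13 + 2 = 15, the triangle is acute, so the smallest enclosing circle is the circumcircle.
Circumcentre = (0.3, -1.7), r² = 3.38.
r = √(3.38) ≈ 1.838.

1.838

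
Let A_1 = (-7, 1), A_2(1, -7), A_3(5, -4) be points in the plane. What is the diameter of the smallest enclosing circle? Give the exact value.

13

Side lengths²: A_1A_2² = 128, A_1A_3² = 169, A_2A_3² = 25.
Since A_1A_3² = 169 ≥ 128 + 25 = 153, the angle opposite A_1A_3 is not acute, so the smallest enclosing circle has A_1A_3 as diameter.
Centre = midpoint of A_1A_3 = (-1, -1.5), r² = 169/4 = 42.25.
Diameter = 2r = 2√(42.25) = 13.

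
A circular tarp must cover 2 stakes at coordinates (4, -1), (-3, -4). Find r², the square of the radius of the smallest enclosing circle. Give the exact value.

14.5

The smallest circle enclosing two points has them as diameter endpoints.
Centre = midpoint = (0.5, -2.5); r² = |(4, -1)−(-3, -4)|²/4 = 58/4 = 14.5.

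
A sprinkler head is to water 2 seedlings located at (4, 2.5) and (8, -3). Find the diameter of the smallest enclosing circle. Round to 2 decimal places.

6.80

The smallest circle enclosing two points has them as diameter endpoints.
Centre = midpoint = (6, -0.25); r² = |(4, 2.5)−(8, -3)|²/4 = 46.25/4 = 11.5625.
Diameter = 2r = 2√(11.5625) ≈ 6.80.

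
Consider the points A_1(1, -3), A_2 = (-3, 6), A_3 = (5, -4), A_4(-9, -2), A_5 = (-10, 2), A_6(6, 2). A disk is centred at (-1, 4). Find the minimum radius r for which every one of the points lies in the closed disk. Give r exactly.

10

The required radius is the distance from (-1, 4) to the farthest point.
Squared distances: 53, 8, 100, 100, 85, 53.
Maximum is 100, attained at A_3.
r = √100 = 10.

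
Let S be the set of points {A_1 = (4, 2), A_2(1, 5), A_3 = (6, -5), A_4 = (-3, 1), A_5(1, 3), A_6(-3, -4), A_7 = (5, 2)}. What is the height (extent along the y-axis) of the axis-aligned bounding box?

max y = 5, min y = -5, so height = 10.

10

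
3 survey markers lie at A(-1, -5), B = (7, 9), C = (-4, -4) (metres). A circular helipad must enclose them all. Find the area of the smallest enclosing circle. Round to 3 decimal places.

Side lengths²: AB² = 260, AC² = 10, BC² = 290.
Since BC² = 290 ≥ 260 + 10 = 270, the angle opposite BC is not acute, so the smallest enclosing circle has BC as diameter.
Centre = midpoint of BC = (1.5, 2.5), r² = 290/4 = 72.5.
Area = π·r² = π·72.5 ≈ 227.765.

227.765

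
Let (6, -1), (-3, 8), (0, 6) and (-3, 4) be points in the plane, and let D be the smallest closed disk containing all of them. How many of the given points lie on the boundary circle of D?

The minimum enclosing circle of a finite set is fixed by two of the points (as a diameter) or three (as a circumcircle).
The farthest pair is (6, -1)–(-3, 8) with squared distance 162. The circle on this segment as diameter has centre (1.5, 3.5) and r² = 162/4 = 40.5.
Check (0, 6): distance² to centre = 8.5 ≤ 40.5, so it lies inside.
All remaining points lie in this disk, and no smaller disk contains both endpoints, so this is the minimum enclosing circle.
The points at distance exactly r from the centre are (6, -1), (-3, 8) — 2 points.

2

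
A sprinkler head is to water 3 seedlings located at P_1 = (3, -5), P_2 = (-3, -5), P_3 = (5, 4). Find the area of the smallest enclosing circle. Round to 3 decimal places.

113.883

Side lengths²: P_1P_2² = 36, P_1P_3² = 85, P_2P_3² = 145.
Since P_2P_3² = 145 ≥ 85 + 36 = 121, the angle opposite P_2P_3 is not acute, so the smallest enclosing circle has P_2P_3 as diameter.
Centre = midpoint of P_2P_3 = (1, -0.5), r² = 145/4 = 36.25.
Area = π·r² = π·36.25 ≈ 113.883.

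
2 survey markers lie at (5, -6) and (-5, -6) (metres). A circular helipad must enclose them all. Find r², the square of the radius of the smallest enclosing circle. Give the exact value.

The smallest circle enclosing two points has them as diameter endpoints.
Centre = midpoint = (0, -6); r² = |(5, -6)−(-5, -6)|²/4 = 100/4 = 25.

25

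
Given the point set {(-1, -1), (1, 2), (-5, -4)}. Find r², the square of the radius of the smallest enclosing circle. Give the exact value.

18

Call the three points A, B, C in the order given.
Side lengths²: AB² = 13, AC² = 25, BC² = 72.
Since BC² = 72 ≥ 25 + 13 = 38, the angle opposite BC is not acute, so the smallest enclosing circle has BC as diameter.
Centre = midpoint of BC = (-2, -1), r² = 72/4 = 18.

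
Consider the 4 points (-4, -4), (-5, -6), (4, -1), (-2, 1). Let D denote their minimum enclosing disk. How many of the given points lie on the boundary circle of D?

A smallest enclosing disk is always determined by at most three of the input points on its boundary.
The farthest pair is (-5, -6)–(4, -1) with squared distance 106. The circle on this segment as diameter has centre (-0.5, -3.5) and r² = 106/4 = 26.5.
Check (-4, -4): distance² to centre = 12.5 ≤ 26.5, so it lies inside.
All remaining points lie in this disk, and no smaller disk contains both endpoints, so this is the minimum enclosing circle.
The points at distance exactly r from the centre are (-5, -6), (4, -1) — 2 points.

2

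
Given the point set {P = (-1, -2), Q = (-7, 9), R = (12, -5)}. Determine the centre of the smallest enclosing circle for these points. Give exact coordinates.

(2.5, 2)

Side lengths²: PQ² = 157, PR² = 178, QR² = 557.
Since QR² = 557 ≥ 178 + 157 = 335, the angle opposite QR is not acute, so the smallest enclosing circle has QR as diameter.
Centre = midpoint of QR = (2.5, 2), r² = 557/4 = 139.25.
Centre = (2.5, 2).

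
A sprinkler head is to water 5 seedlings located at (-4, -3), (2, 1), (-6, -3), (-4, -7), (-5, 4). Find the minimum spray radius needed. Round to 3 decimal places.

The minimum enclosing circle of a finite set is fixed by two of the points (as a diameter) or three (as a circumcircle).
The minimum enclosing circle is determined by three boundary points: (2, 1), (-4, -7), (-5, 4).
Their circumcentre is (-117/37, -51/37) with r² = 44225/1369.
The farthest remaining point (-6, -3) is at distance² 14625/1369 ≤ 44225/1369.
r = √(44225/1369) ≈ 5.684.

5.684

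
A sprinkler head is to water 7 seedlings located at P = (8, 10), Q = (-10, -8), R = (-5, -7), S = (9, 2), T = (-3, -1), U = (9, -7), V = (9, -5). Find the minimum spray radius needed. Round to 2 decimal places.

The minimum enclosing circle of a finite set is fixed by two of the points (as a diameter) or three (as a circumcircle).
The minimum enclosing circle is determined by three boundary points: P, Q, U.
Their circumcentre is (-17/18, 17/18) with r² = 26245/162.
The farthest remaining point V is at distance² 21745/162 ≤ 26245/162.
r = √(26245/162) ≈ 12.73.

12.73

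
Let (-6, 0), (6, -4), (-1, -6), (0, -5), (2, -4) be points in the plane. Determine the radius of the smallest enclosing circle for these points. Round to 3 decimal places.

6.325

The minimum enclosing circle of a finite set is fixed by two of the points (as a diameter) or three (as a circumcircle).
The farthest pair is (-6, 0)–(6, -4) with squared distance 160. The circle on this segment as diameter has centre (0, -2) and r² = 160/4 = 40.
Check (-1, -6): distance² to centre = 17 ≤ 40, so it lies inside.
All remaining points lie in this disk, and no smaller disk contains both endpoints, so this is the minimum enclosing circle.
r = √40 ≈ 6.325.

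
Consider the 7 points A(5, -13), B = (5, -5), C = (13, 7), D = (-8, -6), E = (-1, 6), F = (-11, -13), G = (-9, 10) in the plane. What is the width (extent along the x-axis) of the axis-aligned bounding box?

max x = 13, min x = -11, so width = 24.

24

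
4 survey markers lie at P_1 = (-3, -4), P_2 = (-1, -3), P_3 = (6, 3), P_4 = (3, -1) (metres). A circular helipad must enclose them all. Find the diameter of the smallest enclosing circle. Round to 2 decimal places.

A smallest enclosing disk is always determined by at most three of the input points on its boundary.
The farthest pair is P_1–P_3 with squared distance 130. The circle on this segment as diameter has centre (1.5, -0.5) and r² = 130/4 = 32.5.
Check P_2: distance² to centre = 12.5 ≤ 32.5, so it lies inside.
All remaining points lie in this disk, and no smaller disk contains both endpoints, so this is the minimum enclosing circle.
Diameter = 2r = 2√(32.5) ≈ 11.40.

11.40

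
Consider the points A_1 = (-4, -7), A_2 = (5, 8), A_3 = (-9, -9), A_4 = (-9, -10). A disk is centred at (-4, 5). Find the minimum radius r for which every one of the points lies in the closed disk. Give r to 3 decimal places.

The required radius is the distance from (-4, 5) to the farthest point.
Squared distances: 144, 90, 221, 250.
Maximum is 250, attained at A_4.
r = √250 ≈ 15.811.

15.811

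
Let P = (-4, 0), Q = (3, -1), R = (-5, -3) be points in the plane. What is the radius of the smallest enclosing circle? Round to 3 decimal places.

4.123

Side lengths²: PQ² = 50, PR² = 10, QR² = 68.
Since QR² = 68 ≥ 50 + 10 = 60, the angle opposite QR is not acute, so the smallest enclosing circle has QR as diameter.
Centre = midpoint of QR = (-1, -2), r² = 68/4 = 17.
r = √17 ≈ 4.123.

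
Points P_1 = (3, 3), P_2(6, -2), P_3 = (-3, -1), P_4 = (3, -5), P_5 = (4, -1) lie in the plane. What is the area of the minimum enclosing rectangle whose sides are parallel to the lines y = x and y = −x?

In coordinates u = x + y, v = x − y the rectangle is axis-aligned; the map (x,y)→(u,v) scales areas by 2.
u-values: 6, 4, -4, -2, 3; range = 6 − (-4) = 10.
v-values: 0, 8, -2, 8, 5; range = 8 − (-2) = 10.
Area = (10 × 10) / 2 = 50.

50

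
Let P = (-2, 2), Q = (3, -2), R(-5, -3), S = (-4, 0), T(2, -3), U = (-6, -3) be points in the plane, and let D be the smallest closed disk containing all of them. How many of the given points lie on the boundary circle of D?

A smallest enclosing disk is always determined by at most three of the input points on its boundary.
The farthest pair is Q–U with squared distance 82. The circle on this segment as diameter has centre (-1.5, -2.5) and r² = 82/4 = 20.5.
Check P: distance² to centre = 20.5 ≤ 20.5, so it lies inside.
All remaining points lie in this disk, and no smaller disk contains both endpoints, so this is the minimum enclosing circle.
The points at distance exactly r from the centre are P, Q, U — 3 points.

3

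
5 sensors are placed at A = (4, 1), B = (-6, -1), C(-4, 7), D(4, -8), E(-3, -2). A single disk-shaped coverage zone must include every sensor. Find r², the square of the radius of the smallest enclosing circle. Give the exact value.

A smallest enclosing disk is always determined by at most three of the input points on its boundary.
The farthest pair is C–D with squared distance 289. The circle on this segment as diameter has centre (0, -0.5) and r² = 289/4 = 72.25.
Check A: distance² to centre = 18.25 ≤ 72.25, so it lies inside.
All remaining points lie in this disk, and no smaller disk contains both endpoints, so this is the minimum enclosing circle.

72.25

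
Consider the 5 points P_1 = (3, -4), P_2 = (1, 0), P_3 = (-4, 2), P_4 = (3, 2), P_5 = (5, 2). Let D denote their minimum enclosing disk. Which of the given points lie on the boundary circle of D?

By Welzl's lemma the MEC is supported by two points (diametrically opposite) or three points (on a circumcircle).
The minimum enclosing circle is determined by three boundary points: P_1, P_3, P_5.
Their circumcentre is (0.5, 1/6) with r² = 425/18.
The farthest remaining point P_4 is at distance² 173/18 ≤ 425/18.
The points at distance exactly r from the centre are P_1, P_3, P_5 — 3 points.

P_1, P_3, P_5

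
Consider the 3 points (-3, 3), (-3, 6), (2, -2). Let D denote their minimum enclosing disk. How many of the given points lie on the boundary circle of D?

Call the three points A, B, C in the order given.
Side lengths²: AB² = 9, AC² = 50, BC² = 89.
Since BC² = 89 ≥ 50 + 9 = 59, the angle opposite BC is not acute, so the smallest enclosing circle has BC as diameter.
Centre = midpoint of BC = (-0.5, 2), r² = 89/4 = 22.25.
The points at distance exactly r from the centre are (-3, 6), (2, -2) — 2 points.

2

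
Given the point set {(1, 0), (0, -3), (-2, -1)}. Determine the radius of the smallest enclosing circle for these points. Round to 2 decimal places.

Call the three points A, B, C in the order given.
Side lengths²: AB² = 10, AC² = 10, BC² = 8.
Since AC² = 10 < 10 + 8 = 18, the triangle is acute, so the smallest enclosing circle is the circumcircle.
Circumcentre = (-0.25, -1.25), r² = 3.125.
r = √(3.125) ≈ 1.77.

1.77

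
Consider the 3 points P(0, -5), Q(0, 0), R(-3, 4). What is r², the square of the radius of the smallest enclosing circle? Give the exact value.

Side lengths²: PQ² = 25, PR² = 90, QR² = 25.
Since PR² = 90 ≥ 25 + 25 = 50, the angle opposite PR is not acute, so the smallest enclosing circle has PR as diameter.
Centre = midpoint of PR = (-1.5, -0.5), r² = 90/4 = 22.5.

22.5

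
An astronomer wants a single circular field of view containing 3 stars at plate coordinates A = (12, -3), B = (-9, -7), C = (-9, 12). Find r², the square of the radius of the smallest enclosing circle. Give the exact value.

16909/98

Side lengths²: AB² = 457, AC² = 666, BC² = 361.
Since AC² = 666 < 457 + 361 = 818, the triangle is acute, so the smallest enclosing circle is the circumcircle.
Circumcentre = (1/14, 2.5), r² = 16909/98.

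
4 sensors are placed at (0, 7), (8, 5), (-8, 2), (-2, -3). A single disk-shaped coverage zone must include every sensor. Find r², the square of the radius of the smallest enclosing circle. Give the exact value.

A smallest enclosing disk is always determined by at most three of the input points on its boundary.
The farthest pair is (8, 5)–(-8, 2) with squared distance 265. The circle on this segment as diameter has centre (0, 3.5) and r² = 265/4 = 66.25.
Check (0, 7): distance² to centre = 12.25 ≤ 66.25, so it lies inside.
All remaining points lie in this disk, and no smaller disk contains both endpoints, so this is the minimum enclosing circle.

66.25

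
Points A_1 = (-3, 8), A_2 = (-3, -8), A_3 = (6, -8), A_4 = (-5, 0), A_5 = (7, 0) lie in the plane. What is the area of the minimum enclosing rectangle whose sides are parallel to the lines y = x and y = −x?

In coordinates u = x + y, v = x − y the rectangle is axis-aligned; the map (x,y)→(u,v) scales areas by 2.
u-values: 5, -11, -2, -5, 7; range = 7 − (-11) = 18.
v-values: -11, 5, 14, -5, 7; range = 14 − (-11) = 25.
Area = (18 × 25) / 2 = 225.

225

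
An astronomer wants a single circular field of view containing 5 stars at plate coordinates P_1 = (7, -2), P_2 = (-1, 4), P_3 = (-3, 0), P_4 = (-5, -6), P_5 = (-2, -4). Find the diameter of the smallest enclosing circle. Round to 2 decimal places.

A smallest enclosing disk is always determined by at most three of the input points on its boundary.
The minimum enclosing circle is determined by three boundary points: P_1, P_2, P_4.
Their circumcentre is (6/13, -31/13) with r² = 7250/169.
The farthest remaining point P_3 is at distance² 2986/169 ≤ 7250/169.
Diameter = 2r = 2√(7250/169) ≈ 13.10.

13.10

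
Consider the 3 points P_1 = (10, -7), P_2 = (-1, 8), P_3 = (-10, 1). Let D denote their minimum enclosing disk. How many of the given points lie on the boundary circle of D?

Side lengths²: P_1P_2² = 346, P_1P_3² = 464, P_2P_3² = 130.
Since P_1P_3² = 464 < 346 + 130 = 476, the triangle is acute, so the smallest enclosing circle is the circumcircle.
Circumcentre = (6/53, -144/53), r² = 326105/2809.
The points at distance exactly r from the centre are P_1, P_2, P_3 — 3 points.

3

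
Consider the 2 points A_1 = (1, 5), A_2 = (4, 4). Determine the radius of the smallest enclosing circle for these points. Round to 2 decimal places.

The smallest circle enclosing two points has them as diameter endpoints.
Centre = midpoint = (2.5, 4.5); r² = |A_1A_2|²/4 = 10/4 = 2.5.
r = √(2.5) ≈ 1.58.

1.58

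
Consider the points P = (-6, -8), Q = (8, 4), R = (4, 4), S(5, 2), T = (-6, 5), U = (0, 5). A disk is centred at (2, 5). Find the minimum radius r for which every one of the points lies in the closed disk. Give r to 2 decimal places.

15.26

The required radius is the distance from (2, 5) to the farthest point.
Squared distances: 233, 37, 5, 18, 64, 4.
Maximum is 233, attained at P.
r = √233 ≈ 15.26.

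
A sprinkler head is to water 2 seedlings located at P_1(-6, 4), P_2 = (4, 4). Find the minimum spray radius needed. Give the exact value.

5

The smallest circle enclosing two points has them as diameter endpoints.
Centre = midpoint = (-1, 4); r² = |P_1P_2|²/4 = 100/4 = 25.
r = √25 = 5.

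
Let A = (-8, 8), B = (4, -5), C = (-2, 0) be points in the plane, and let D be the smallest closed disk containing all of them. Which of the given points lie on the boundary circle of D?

Side lengths²: AB² = 313, AC² = 100, BC² = 61.
Since AB² = 313 ≥ 100 + 61 = 161, the angle opposite AB is not acute, so the smallest enclosing circle has AB as diameter.
Centre = midpoint of AB = (-2, 1.5), r² = 313/4 = 78.25.
The points at distance exactly r from the centre are A, B — 2 points.

A, B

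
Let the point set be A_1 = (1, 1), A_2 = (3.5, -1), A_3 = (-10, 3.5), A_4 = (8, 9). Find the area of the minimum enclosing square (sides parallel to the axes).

The bounding box has width 18 and height 10.
An axis-aligned square enclosing the set must have side ≥ max(width, height).
So the minimum side is max(18, 10) = 18.
Area = 18² = 324.

324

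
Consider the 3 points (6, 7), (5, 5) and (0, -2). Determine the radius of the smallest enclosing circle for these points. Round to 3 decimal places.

5.408

Call the three points A, B, C in the order given.
Side lengths²: AB² = 5, AC² = 117, BC² = 74.
Since AC² = 117 ≥ 74 + 5 = 79, the angle opposite AC is not acute, so the smallest enclosing circle has AC as diameter.
Centre = midpoint of AC = (3, 2.5), r² = 117/4 = 29.25.
r = √(29.25) ≈ 5.408.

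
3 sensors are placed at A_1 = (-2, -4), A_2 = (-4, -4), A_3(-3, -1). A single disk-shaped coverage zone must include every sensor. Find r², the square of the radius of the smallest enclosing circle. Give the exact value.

Side lengths²: A_1A_2² = 4, A_1A_3² = 10, A_2A_3² = 10.
Since A_2A_3² = 10 < 10 + 4 = 14, the triangle is acute, so the smallest enclosing circle is the circumcircle.
Circumcentre = (-3, -8/3), r² = 25/9.

25/9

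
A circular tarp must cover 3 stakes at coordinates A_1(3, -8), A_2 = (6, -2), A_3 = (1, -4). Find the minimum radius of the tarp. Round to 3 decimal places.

3.366

Side lengths²: A_1A_2² = 45, A_1A_3² = 20, A_2A_3² = 29.
Since A_1A_2² = 45 < 29 + 20 = 49, the triangle is acute, so the smallest enclosing circle is the circumcircle.
Circumcentre = (4.25, -4.875), r² = 11.328125.
r = √(11.328125) ≈ 3.366.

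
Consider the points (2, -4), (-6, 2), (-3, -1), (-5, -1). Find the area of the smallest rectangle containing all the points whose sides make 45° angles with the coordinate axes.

In coordinates u = x + y, v = x − y the rectangle is axis-aligned; the map (x,y)→(u,v) scales areas by 2.
u-values: -2, -4, -4, -6; range = -2 − (-6) = 4.
v-values: 6, -8, -2, -4; range = 6 − (-8) = 14.
Area = (4 × 14) / 2 = 28.

28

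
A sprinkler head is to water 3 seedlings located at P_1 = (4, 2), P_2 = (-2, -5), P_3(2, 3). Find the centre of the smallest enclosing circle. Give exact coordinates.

Side lengths²: P_1P_2² = 85, P_1P_3² = 5, P_2P_3² = 80.
Since P_1P_2² = 85 ≥ 80 + 5 = 85, the angle opposite P_1P_2 is not acute, so the smallest enclosing circle has P_1P_2 as diameter.
Centre = midpoint of P_1P_2 = (1, -1.5), r² = 85/4 = 21.25.
Centre = (1, -1.5).

(1, -1.5)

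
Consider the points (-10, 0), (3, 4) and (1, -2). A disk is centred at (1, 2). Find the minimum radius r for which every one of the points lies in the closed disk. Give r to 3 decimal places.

11.180

The required radius is the distance from (1, 2) to the farthest point.
Squared distances: 125, 8, 16.
Maximum is 125, attained at (-10, 0).
r = √125 ≈ 11.180.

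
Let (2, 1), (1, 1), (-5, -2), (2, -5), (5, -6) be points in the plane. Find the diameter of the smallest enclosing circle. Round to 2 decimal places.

By Welzl's lemma the MEC is supported by two points (diametrically opposite) or three points (on a circumcircle).
The farthest pair is (-5, -2)–(5, -6) with squared distance 116. The circle on this segment as diameter has centre (0, -4) and r² = 116/4 = 29.
Check (2, 1): distance² to centre = 29 ≤ 29, so it lies inside.
All remaining points lie in this disk, and no smaller disk contains both endpoints, so this is the minimum enclosing circle.
Diameter = 2r = 2√29 ≈ 10.77.

10.77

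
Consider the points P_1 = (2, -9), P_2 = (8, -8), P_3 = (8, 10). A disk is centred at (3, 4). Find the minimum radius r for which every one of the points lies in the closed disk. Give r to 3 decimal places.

13.038

The required radius is the distance from (3, 4) to the farthest point.
Squared distances: 170, 169, 61.
Maximum is 170, attained at P_1.
r = √170 ≈ 13.038.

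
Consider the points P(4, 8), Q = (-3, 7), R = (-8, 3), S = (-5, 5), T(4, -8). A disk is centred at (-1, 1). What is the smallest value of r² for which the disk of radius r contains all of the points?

The required radius is the distance from (-1, 1) to the farthest point.
Squared distances: 74, 40, 53, 32, 106.
Maximum is 106, attained at T.

106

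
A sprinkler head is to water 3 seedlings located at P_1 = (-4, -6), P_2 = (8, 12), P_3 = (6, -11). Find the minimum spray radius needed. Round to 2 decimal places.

11.63

Side lengths²: P_1P_2² = 468, P_1P_3² = 125, P_2P_3² = 533.
Since P_2P_3² = 533 < 468 + 125 = 593, the triangle is acute, so the smallest enclosing circle is the circumcircle.
Circumcentre = (5.5625, 0.625), r² = 135.33203125.
r = √(135.33203125) ≈ 11.63.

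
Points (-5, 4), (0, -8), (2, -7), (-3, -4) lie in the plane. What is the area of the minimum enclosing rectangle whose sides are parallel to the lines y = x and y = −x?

63

In coordinates u = x + y, v = x − y the rectangle is axis-aligned; the map (x,y)→(u,v) scales areas by 2.
u-values: -1, -8, -5, -7; range = -1 − (-8) = 7.
v-values: -9, 8, 9, 1; range = 9 − (-9) = 18.
Area = (7 × 18) / 2 = 63.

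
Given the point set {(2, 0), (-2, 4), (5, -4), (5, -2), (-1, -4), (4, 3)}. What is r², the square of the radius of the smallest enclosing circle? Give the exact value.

A smallest enclosing disk is always determined by at most three of the input points on its boundary.
The farthest pair is (-2, 4)–(5, -4) with squared distance 113. The circle on this segment as diameter has centre (1.5, 0) and r² = 113/4 = 28.25.
Check (2, 0): distance² to centre = 0.25 ≤ 28.25, so it lies inside.
All remaining points lie in this disk, and no smaller disk contains both endpoints, so this is the minimum enclosing circle.

28.25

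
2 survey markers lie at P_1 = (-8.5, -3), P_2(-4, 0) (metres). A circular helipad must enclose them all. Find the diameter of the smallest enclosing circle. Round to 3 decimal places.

The smallest circle enclosing two points has them as diameter endpoints.
Centre = midpoint = (-6.25, -1.5); r² = |P_1P_2|²/4 = 29.25/4 = 7.3125.
Diameter = 2r = 2√(7.3125) ≈ 5.408.

5.408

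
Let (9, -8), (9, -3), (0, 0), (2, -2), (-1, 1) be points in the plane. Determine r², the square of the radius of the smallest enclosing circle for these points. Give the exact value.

A smallest enclosing disk is always determined by at most three of the input points on its boundary.
The farthest pair is (9, -8)–(-1, 1) with squared distance 181. The circle on this segment as diameter has centre (4, -3.5) and r² = 181/4 = 45.25.
Check (9, -3): distance² to centre = 25.25 ≤ 45.25, so it lies inside.
All remaining points lie in this disk, and no smaller disk contains both endpoints, so this is the minimum enclosing circle.

45.25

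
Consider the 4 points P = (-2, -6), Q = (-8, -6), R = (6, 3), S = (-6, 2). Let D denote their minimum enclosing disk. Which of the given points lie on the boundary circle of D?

Q, R

By Welzl's lemma the MEC is supported by two points (diametrically opposite) or three points (on a circumcircle).
The farthest pair is Q–R with squared distance 277. The circle on this segment as diameter has centre (-1, -1.5) and r² = 277/4 = 69.25.
Check P: distance² to centre = 21.25 ≤ 69.25, so it lies inside.
All remaining points lie in this disk, and no smaller disk contains both endpoints, so this is the minimum enclosing circle.
The points at distance exactly r from the centre are Q, R — 2 points.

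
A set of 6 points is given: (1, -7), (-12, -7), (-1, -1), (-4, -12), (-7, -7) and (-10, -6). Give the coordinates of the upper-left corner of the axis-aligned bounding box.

(-12, -1)

x-range [-12, 1], y-range [-12, -1].
The upper-left corner is (-12, -1).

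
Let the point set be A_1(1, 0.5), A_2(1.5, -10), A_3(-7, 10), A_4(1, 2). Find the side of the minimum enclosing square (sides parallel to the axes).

The bounding box has width 8.5 and height 20.
An axis-aligned square enclosing the set must have side ≥ max(width, height).
So the minimum side is max(8.5, 20) = 20.

20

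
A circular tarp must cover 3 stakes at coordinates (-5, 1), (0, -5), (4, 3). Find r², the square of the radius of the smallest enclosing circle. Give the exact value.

Call the three points A, B, C in the order given.
Side lengths²: AB² = 61, AC² = 85, BC² = 80.
Since AC² = 85 < 80 + 61 = 141, the triangle is acute, so the smallest enclosing circle is the circumcircle.
Circumcentre = (-0.0625, 0.03125), r² = 25.3173828125.

25.3173828125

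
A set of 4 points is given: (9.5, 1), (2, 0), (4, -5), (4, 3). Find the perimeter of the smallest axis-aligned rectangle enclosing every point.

Width = max x − min x = 9.5 − 2 = 7.5.
Height = max y − min y = 3 − (-5) = 8.
Perimeter = 2(7.5 + 8) = 31.

31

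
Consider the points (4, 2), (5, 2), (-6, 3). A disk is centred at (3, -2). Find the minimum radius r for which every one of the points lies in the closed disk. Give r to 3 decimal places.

10.296

The required radius is the distance from (3, -2) to the farthest point.
Squared distances: 17, 20, 106.
Maximum is 106, attained at (-6, 3).
r = √106 ≈ 10.296.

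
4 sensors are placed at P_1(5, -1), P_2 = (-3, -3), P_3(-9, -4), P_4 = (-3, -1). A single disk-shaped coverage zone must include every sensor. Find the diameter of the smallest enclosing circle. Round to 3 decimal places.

14.318

The farthest pair is P_1–P_3 with squared distance 205. The circle on this segment as diameter has centre (-2, -2.5) and r² = 205/4 = 51.25.
Check P_2: distance² to centre = 1.25 ≤ 51.25, so it lies inside.
All remaining points lie in this disk, and no smaller disk contains both endpoints, so this is the minimum enclosing circle.
Diameter = 2r = 2√(51.25) ≈ 14.318.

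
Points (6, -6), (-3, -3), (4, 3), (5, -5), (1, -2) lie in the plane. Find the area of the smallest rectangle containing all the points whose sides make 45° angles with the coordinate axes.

In coordinates u = x + y, v = x − y the rectangle is axis-aligned; the map (x,y)→(u,v) scales areas by 2.
u-values: 0, -6, 7, 0, -1; range = 7 − (-6) = 13.
v-values: 12, 0, 1, 10, 3; range = 12 − 0 = 12.
Area = (13 × 12) / 2 = 78.

78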